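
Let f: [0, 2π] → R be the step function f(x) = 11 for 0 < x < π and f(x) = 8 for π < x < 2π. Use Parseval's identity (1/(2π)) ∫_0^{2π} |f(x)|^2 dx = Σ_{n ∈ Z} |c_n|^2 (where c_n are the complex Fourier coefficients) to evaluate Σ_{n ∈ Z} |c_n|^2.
Σ |c_n|^2 = 185/2

Parseval equates the L^2 energy of f (normalised by 1/(2π)) with the ℓ^2 sum of its Fourier coefficients: (1/(2π)) ∫_0^{2π} |f|^2 = Σ |c_n|^2.
Compute the left side: (1/(2π)) [∫_0^π 11^2 dx + ∫_π^{2π} 8^2 dx] = (1/(2π)) · (121π + 64π) = (121 + 64)/2 = 185/2.
So Σ_{n ∈ Z} |c_n|^2 = 185/2.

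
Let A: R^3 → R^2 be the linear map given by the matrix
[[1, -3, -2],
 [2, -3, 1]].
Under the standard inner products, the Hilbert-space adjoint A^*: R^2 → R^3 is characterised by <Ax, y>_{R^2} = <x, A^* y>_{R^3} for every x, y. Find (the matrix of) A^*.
A^* = A^T =
[[1, 2],
 [-3, -3],
 [-2, 1]]

For real matrices with standard dot products, the defining identity <Ax, y> = <x, A^* y> gives (Ax)^T y = x^T (A^*) y, i.e. x^T A^T y = x^T (A^*) y. Since this holds for all x, y, we must have A^* = A^T. Therefore
A^* =
[[1, 2],
 [-3, -3],
 [-2, 1]].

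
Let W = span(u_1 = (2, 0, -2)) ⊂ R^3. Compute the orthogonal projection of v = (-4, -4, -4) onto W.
proj_W(v) = (0, 0, 0)

Set up U = [u_1 | ... | u_1] ∈ R^(3×1). The projector onto W = col(U) is P = U (U^T U)^(-1) U^T.
Compute U^T U =
  [8],
and U^T v = (0).
Solve U^T U · c = U^T v for the coefficients: c = (0). The projection is proj_W(v) = U c.
Check: (v - proj_W(v)) · u_1 = 0  (should be 0).
Result: proj_W(v) = (0, 0, 0).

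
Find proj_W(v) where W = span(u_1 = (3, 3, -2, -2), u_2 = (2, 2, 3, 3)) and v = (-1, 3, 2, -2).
proj_W(v) = (1, 1, 0, 0)

Set up U = [u_1 | ... | u_2] ∈ R^(4×2). The projector onto W = col(U) is P = U (U^T U)^(-1) U^T.
Compute U^T U =
  [26, 0]
  [0, 26],
and U^T v = (6, 4).
Solve U^T U · c = U^T v for the coefficients: c = (3/13, 2/13). The projection is proj_W(v) = U c.
Check: (v - proj_W(v)) · u_1 = 0  (should be 0).
Check: (v - proj_W(v)) · u_2 = 0  (should be 0).
Result: proj_W(v) = (1, 1, 0, 0).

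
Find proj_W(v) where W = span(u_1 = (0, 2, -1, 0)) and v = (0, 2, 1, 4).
proj_W(v) = (0, 6/5, -3/5, 0)

Set up U = [u_1 | ... | u_1] ∈ R^(4×1). The projector onto W = col(U) is P = U (U^T U)^(-1) U^T.
Compute U^T U =
  [5],
and U^T v = (3).
Solve U^T U · c = U^T v for the coefficients: c = (3/5). The projection is proj_W(v) = U c.
Check: (v - proj_W(v)) · u_1 = 0  (should be 0).
Result: proj_W(v) = (0, 6/5, -3/5, 0).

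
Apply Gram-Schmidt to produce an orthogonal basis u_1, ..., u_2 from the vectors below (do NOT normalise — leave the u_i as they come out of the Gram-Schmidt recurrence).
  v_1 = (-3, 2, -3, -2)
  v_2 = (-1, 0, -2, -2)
Orthogonal basis:
  u_1 = (-3, 2, -3, -2)
  u_2 = (1/2, -1, -1/2, -1)

Apply the Gram-Schmidt recurrence
  u_1 = v_1
  u_i = v_i − Σ_{j<i} ((v_i · u_j) / (u_j · u_j)) · u_j.

Step by step this gives:
  u_1 = (-3, 2, -3, -2)
  u_2 = (1/2, -1, -1/2, -1)

Orthogonality check:
  u_2 · u_1 = 0 (should be 0)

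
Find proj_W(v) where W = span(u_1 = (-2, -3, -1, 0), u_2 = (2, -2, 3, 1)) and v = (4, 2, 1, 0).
proj_W(v) = (692/251, 623/251, 512/251, 83/251)

Set up U = [u_1 | ... | u_2] ∈ R^(4×2). The projector onto W = col(U) is P = U (U^T U)^(-1) U^T.
Compute U^T U =
  [14, -1]
  [-1, 18],
and U^T v = (-15, 7).
Solve U^T U · c = U^T v for the coefficients: c = (-263/251, 83/251). The projection is proj_W(v) = U c.
Check: (v - proj_W(v)) · u_1 = 0  (should be 0).
Check: (v - proj_W(v)) · u_2 = 0  (should be 0).
Result: proj_W(v) = (692/251, 623/251, 512/251, 83/251).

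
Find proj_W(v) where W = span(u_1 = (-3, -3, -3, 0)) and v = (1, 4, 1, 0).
proj_W(v) = (2, 2, 2, 0)

Set up U = [u_1 | ... | u_1] ∈ R^(4×1). The projector onto W = col(U) is P = U (U^T U)^(-1) U^T.
Compute U^T U =
  [27],
and U^T v = (-18).
Solve U^T U · c = U^T v for the coefficients: c = (-2/3). The projection is proj_W(v) = U c.
Check: (v - proj_W(v)) · u_1 = 0  (should be 0).
Result: proj_W(v) = (2, 2, 2, 0).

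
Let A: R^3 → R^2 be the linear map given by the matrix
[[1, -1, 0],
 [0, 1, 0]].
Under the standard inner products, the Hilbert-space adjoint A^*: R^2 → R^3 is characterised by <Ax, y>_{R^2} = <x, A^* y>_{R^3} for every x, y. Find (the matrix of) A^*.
A^* = A^T =
[[1, 0],
 [-1, 1],
 [0, 0]]

For real matrices with standard dot products, the defining identity <Ax, y> = <x, A^* y> gives (Ax)^T y = x^T (A^*) y, i.e. x^T A^T y = x^T (A^*) y. Since this holds for all x, y, we must have A^* = A^T. Therefore
A^* =
[[1, 0],
 [-1, 1],
 [0, 0]].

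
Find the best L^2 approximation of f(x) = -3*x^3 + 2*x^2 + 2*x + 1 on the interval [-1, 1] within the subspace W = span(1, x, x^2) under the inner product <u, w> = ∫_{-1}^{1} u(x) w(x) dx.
g(x) = 2*x^2 + x/5 + 1

The best approximation g ∈ W is the orthogonal projection of f onto W. Writing g = a_0 + a_1 x + a_2 x^2, the coefficients solve the normal equations G · a = b where
  G_{ij} = <φ_i, φ_j> and b_i = <f, φ_i>, with φ_0 = 1, φ_1 = x, φ_2 = x^2.
G =
  [2, 0, 2/3]
  [0, 2/3, 0]
  [2/3, 0, 2/5],
b = (10/3, 2/15, 22/15).
Solving gives a_0 = 1, a_1 = 1/5, a_2 = 2, so
  g(x) = 2*x^2 + x/5 + 1.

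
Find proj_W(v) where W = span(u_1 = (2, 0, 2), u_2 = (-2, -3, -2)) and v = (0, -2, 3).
proj_W(v) = (3/2, -2, 3/2)

Set up U = [u_1 | ... | u_2] ∈ R^(3×2). The projector onto W = col(U) is P = U (U^T U)^(-1) U^T.
Compute U^T U =
  [8, -8]
  [-8, 17],
and U^T v = (6, 0).
Solve U^T U · c = U^T v for the coefficients: c = (17/12, 2/3). The projection is proj_W(v) = U c.
Check: (v - proj_W(v)) · u_1 = 0  (should be 0).
Check: (v - proj_W(v)) · u_2 = 0  (should be 0).
Result: proj_W(v) = (3/2, -2, 3/2).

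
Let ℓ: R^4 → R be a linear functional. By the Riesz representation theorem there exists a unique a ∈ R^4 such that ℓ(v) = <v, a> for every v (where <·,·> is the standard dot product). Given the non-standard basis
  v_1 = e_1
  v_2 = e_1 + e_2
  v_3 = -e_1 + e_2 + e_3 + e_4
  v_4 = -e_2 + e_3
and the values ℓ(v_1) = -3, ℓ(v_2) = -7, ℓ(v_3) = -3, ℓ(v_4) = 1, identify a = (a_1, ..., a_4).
a = (-3, -4, -3, 1)

Write a = (a_1, ..., a_4) in the standard basis. For each basis vector v_i, ℓ(v_i) = <v_i, a> is a linear equation in the a_j's. Collect the n equations into a matrix system V a = ℓ, where row i of V is v_i (expressed in the standard basis). Since V is invertible (lower-triangular with 1s on the diagonal, up to permutation), solve by back-substitution:
  V =
[[1, 0, 0, 0],
 [1, 1, 0, 0],
 [-1, 1, 1, 1],
 [0, -1, 1, 0]]
  V a = (-3, -7, -3, 1)
Solving gives a = (-3, -4, -3, 1).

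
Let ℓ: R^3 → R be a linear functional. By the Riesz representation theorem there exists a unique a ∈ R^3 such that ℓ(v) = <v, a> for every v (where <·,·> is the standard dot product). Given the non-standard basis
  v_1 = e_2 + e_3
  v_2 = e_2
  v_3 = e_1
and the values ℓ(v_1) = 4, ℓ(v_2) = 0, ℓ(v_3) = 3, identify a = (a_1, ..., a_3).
a = (3, 0, 4)

Write a = (a_1, ..., a_3) in the standard basis. For each basis vector v_i, ℓ(v_i) = <v_i, a> is a linear equation in the a_j's. Collect the n equations into a matrix system V a = ℓ, where row i of V is v_i (expressed in the standard basis). Since V is invertible (lower-triangular with 1s on the diagonal, up to permutation), solve by back-substitution:
  V =
[[0, 1, 1],
 [0, 1, 0],
 [1, 0, 0]]
  V a = (4, 0, 3)
Solving gives a = (3, 0, 4).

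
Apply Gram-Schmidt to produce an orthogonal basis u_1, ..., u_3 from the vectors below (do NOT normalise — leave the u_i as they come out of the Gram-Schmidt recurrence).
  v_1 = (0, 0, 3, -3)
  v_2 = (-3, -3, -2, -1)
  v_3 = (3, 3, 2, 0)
Orthogonal basis:
  u_1 = (0, 0, 3, -3)
  u_2 = (-3, -3, -3/2, -3/2)
  u_3 = (1/5, 1/5, -2/5, -2/5)

Apply the Gram-Schmidt recurrence
  u_1 = v_1
  u_i = v_i − Σ_{j<i} ((v_i · u_j) / (u_j · u_j)) · u_j.

Step by step this gives:
  u_1 = (0, 0, 3, -3)
  u_2 = (-3, -3, -3/2, -3/2)
  u_3 = (1/5, 1/5, -2/5, -2/5)

Orthogonality check:
  u_2 · u_1 = 0 (should be 0)
  u_3 · u_1 = 0 (should be 0)
  u_3 · u_2 = 0 (should be 0)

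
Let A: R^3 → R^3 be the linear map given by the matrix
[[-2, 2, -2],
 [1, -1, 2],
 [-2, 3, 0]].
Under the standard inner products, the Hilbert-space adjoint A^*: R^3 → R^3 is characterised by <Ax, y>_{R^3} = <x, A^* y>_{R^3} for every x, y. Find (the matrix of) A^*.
A^* = A^T =
[[-2, 1, -2],
 [2, -1, 3],
 [-2, 2, 0]]

For real matrices with standard dot products, the defining identity <Ax, y> = <x, A^* y> gives (Ax)^T y = x^T (A^*) y, i.e. x^T A^T y = x^T (A^*) y. Since this holds for all x, y, we must have A^* = A^T. Therefore
A^* =
[[-2, 1, -2],
 [2, -1, 3],
 [-2, 2, 0]].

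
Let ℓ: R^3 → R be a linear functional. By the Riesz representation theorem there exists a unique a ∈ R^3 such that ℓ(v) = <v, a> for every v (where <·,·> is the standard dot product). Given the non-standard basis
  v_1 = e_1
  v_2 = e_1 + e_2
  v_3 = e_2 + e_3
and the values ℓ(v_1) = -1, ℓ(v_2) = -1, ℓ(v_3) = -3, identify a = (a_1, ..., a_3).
a = (-1, 0, -3)

Write a = (a_1, ..., a_3) in the standard basis. For each basis vector v_i, ℓ(v_i) = <v_i, a> is a linear equation in the a_j's. Collect the n equations into a matrix system V a = ℓ, where row i of V is v_i (expressed in the standard basis). Since V is invertible (lower-triangular with 1s on the diagonal, up to permutation), solve by back-substitution:
  V =
[[1, 0, 0],
 [1, 1, 0],
 [0, 1, 1]]
  V a = (-1, -1, -3)
Solving gives a = (-1, 0, -3).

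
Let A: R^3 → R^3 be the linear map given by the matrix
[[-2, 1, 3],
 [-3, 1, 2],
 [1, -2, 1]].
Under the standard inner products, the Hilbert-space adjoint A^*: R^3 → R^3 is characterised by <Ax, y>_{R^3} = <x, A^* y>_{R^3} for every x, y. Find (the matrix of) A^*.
A^* = A^T =
[[-2, -3, 1],
 [1, 1, -2],
 [3, 2, 1]]

For real matrices with standard dot products, the defining identity <Ax, y> = <x, A^* y> gives (Ax)^T y = x^T (A^*) y, i.e. x^T A^T y = x^T (A^*) y. Since this holds for all x, y, we must have A^* = A^T. Therefore
A^* =
[[-2, -3, 1],
 [1, 1, -2],
 [3, 2, 1]].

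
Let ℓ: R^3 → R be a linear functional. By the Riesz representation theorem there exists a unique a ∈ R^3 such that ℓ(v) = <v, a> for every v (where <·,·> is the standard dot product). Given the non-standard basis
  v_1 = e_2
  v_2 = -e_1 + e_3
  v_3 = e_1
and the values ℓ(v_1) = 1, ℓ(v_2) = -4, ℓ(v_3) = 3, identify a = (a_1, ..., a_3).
a = (3, 1, -1)

Write a = (a_1, ..., a_3) in the standard basis. For each basis vector v_i, ℓ(v_i) = <v_i, a> is a linear equation in the a_j's. Collect the n equations into a matrix system V a = ℓ, where row i of V is v_i (expressed in the standard basis). Since V is invertible (lower-triangular with 1s on the diagonal, up to permutation), solve by back-substitution:
  V =
[[0, 1, 0],
 [-1, 0, 1],
 [1, 0, 0]]
  V a = (1, -4, 3)
Solving gives a = (3, 1, -1).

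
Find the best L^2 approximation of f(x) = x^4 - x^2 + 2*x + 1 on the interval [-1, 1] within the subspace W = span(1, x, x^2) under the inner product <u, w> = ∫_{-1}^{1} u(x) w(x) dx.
g(x) = -x^2/7 + 2*x + 32/35

The best approximation g ∈ W is the orthogonal projection of f onto W. Writing g = a_0 + a_1 x + a_2 x^2, the coefficients solve the normal equations G · a = b where
  G_{ij} = <φ_i, φ_j> and b_i = <f, φ_i>, with φ_0 = 1, φ_1 = x, φ_2 = x^2.
G =
  [2, 0, 2/3]
  [0, 2/3, 0]
  [2/3, 0, 2/5],
b = (26/15, 4/3, 58/105).
Solving gives a_0 = 32/35, a_1 = 2, a_2 = -1/7, so
  g(x) = -x^2/7 + 2*x + 32/35.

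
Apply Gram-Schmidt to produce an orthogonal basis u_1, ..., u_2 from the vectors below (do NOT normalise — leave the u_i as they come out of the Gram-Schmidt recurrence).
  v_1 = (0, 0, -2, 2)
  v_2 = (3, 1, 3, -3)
Orthogonal basis:
  u_1 = (0, 0, -2, 2)
  u_2 = (3, 1, 0, 0)

Apply the Gram-Schmidt recurrence
  u_1 = v_1
  u_i = v_i − Σ_{j<i} ((v_i · u_j) / (u_j · u_j)) · u_j.

Step by step this gives:
  u_1 = (0, 0, -2, 2)
  u_2 = (3, 1, 0, 0)

Orthogonality check:
  u_2 · u_1 = 0 (should be 0)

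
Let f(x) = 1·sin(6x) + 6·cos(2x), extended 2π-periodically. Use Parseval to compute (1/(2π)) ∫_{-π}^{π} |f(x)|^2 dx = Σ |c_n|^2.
Σ |c_n|^2 = 37/2

Expand |f|^2 and use orthogonality of {sin(nx), cos(mx)} on [-π, π]:
  ∫_{-π}^{π} sin(nx)^2 dx = π, ∫ cos(mx)^2 dx = π, and cross terms integrate to 0.
So ∫_{-π}^{π} f(x)^2 dx = 1^2 · π + 6^2 · π = (1 + 36)π.
Divide by 2π: (1 + 36)/2 = 37/2.
By Parseval, this equals Σ |c_n|^2.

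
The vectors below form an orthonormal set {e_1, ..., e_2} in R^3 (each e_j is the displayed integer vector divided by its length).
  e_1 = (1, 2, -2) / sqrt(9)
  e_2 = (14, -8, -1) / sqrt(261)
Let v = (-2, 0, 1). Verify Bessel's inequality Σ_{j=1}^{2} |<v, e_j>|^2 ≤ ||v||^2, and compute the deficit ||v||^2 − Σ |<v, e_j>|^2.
Σ |<v, e_j>|^2 = 5; ||v||^2 = 5; deficit = 0

Write each e_j = u_j / sqrt(<u_j, u_j>) where u_j is the displayed integer vector. Then <v, e_j> = <v, u_j> / sqrt(<u_j, u_j>), so |<v, e_j>|^2 = <v, u_j>^2 / <u_j, u_j>.
Coefficients: <v, e_1> = -4/sqrt(9), <v, e_2> = -29/sqrt(261).
Square and sum: Σ |<v, e_j>|^2 = 5.
Compute ||v||^2 = v·v = 5.
Deficit = 5 − 5 = 0 ≥ 0, confirming Bessel's inequality. (The deficit equals ||v − Σ <v,e_j> e_j||^2, the squared distance from v to span{e_j}.)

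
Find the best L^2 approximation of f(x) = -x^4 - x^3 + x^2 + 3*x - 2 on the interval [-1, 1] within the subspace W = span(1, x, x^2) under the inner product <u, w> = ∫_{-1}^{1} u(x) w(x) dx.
g(x) = x^2/7 + 12*x/5 - 67/35

The best approximation g ∈ W is the orthogonal projection of f onto W. Writing g = a_0 + a_1 x + a_2 x^2, the coefficients solve the normal equations G · a = b where
  G_{ij} = <φ_i, φ_j> and b_i = <f, φ_i>, with φ_0 = 1, φ_1 = x, φ_2 = x^2.
G =
  [2, 0, 2/3]
  [0, 2/3, 0]
  [2/3, 0, 2/5],
b = (-56/15, 8/5, -128/105).
Solving gives a_0 = -67/35, a_1 = 12/5, a_2 = 1/7, so
  g(x) = x^2/7 + 12*x/5 - 67/35.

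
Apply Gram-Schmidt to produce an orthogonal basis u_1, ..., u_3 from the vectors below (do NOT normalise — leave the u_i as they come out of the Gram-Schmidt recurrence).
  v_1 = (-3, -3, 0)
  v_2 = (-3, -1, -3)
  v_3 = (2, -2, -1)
Orthogonal basis:
  u_1 = (-3, -3, 0)
  u_2 = (-1, 1, -3)
  u_3 = (21/11, -21/11, -14/11)

Apply the Gram-Schmidt recurrence
  u_1 = v_1
  u_i = v_i − Σ_{j<i} ((v_i · u_j) / (u_j · u_j)) · u_j.

Step by step this gives:
  u_1 = (-3, -3, 0)
  u_2 = (-1, 1, -3)
  u_3 = (21/11, -21/11, -14/11)

Orthogonality check:
  u_2 · u_1 = 0 (should be 0)
  u_3 · u_1 = 0 (should be 0)
  u_3 · u_2 = 0 (should be 0)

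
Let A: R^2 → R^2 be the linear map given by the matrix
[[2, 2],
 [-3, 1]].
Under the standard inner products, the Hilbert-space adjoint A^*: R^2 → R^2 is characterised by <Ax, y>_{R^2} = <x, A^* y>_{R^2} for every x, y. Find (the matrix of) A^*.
A^* = A^T =
[[2, -3],
 [2, 1]]

For real matrices with standard dot products, the defining identity <Ax, y> = <x, A^* y> gives (Ax)^T y = x^T (A^*) y, i.e. x^T A^T y = x^T (A^*) y. Since this holds for all x, y, we must have A^* = A^T. Therefore
A^* =
[[2, -3],
 [2, 1]].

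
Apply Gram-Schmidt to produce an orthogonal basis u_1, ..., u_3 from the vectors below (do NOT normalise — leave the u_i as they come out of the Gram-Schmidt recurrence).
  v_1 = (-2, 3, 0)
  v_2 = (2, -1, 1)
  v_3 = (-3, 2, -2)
Orthogonal basis:
  u_1 = (-2, 3, 0)
  u_2 = (12/13, 8/13, 1)
  u_3 = (9/29, 6/29, -12/29)

Apply the Gram-Schmidt recurrence
  u_1 = v_1
  u_i = v_i − Σ_{j<i} ((v_i · u_j) / (u_j · u_j)) · u_j.

Step by step this gives:
  u_1 = (-2, 3, 0)
  u_2 = (12/13, 8/13, 1)
  u_3 = (9/29, 6/29, -12/29)

Orthogonality check:
  u_2 · u_1 = 0 (should be 0)
  u_3 · u_1 = 0 (should be 0)
  u_3 · u_2 = 0 (should be 0)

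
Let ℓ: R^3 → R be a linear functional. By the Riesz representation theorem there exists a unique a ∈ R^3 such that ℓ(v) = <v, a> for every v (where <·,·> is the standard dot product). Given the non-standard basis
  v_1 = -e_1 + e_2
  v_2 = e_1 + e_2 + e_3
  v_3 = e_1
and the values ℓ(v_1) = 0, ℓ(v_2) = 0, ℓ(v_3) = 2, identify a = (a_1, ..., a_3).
a = (2, 2, -4)

Write a = (a_1, ..., a_3) in the standard basis. For each basis vector v_i, ℓ(v_i) = <v_i, a> is a linear equation in the a_j's. Collect the n equations into a matrix system V a = ℓ, where row i of V is v_i (expressed in the standard basis). Since V is invertible (lower-triangular with 1s on the diagonal, up to permutation), solve by back-substitution:
  V =
[[-1, 1, 0],
 [1, 1, 1],
 [1, 0, 0]]
  V a = (0, 0, 2)
Solving gives a = (2, 2, -4).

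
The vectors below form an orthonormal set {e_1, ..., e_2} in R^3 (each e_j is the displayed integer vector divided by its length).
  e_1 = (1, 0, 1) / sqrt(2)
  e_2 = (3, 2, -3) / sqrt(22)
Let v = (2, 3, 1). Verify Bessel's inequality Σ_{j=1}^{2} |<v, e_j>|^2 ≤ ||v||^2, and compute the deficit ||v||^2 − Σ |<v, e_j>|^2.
Σ |<v, e_j>|^2 = 90/11; ||v||^2 = 14; deficit = 64/11

Write each e_j = u_j / sqrt(<u_j, u_j>) where u_j is the displayed integer vector. Then <v, e_j> = <v, u_j> / sqrt(<u_j, u_j>), so |<v, e_j>|^2 = <v, u_j>^2 / <u_j, u_j>.
Coefficients: <v, e_1> = 3/sqrt(2), <v, e_2> = 9/sqrt(22).
Square and sum: Σ |<v, e_j>|^2 = 90/11.
Compute ||v||^2 = v·v = 14.
Deficit = 14 − 90/11 = 64/11 ≥ 0, confirming Bessel's inequality. (The deficit equals ||v − Σ <v,e_j> e_j||^2, the squared distance from v to span{e_j}.)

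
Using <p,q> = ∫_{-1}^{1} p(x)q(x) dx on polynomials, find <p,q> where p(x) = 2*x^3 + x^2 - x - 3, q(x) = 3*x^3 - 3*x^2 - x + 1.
<p,q> = -16/105

Expand the product: p(x)·q(x) = 6*x^6 - 3*x^5 - 8*x^4 - 5*x^3 + 11*x^2 + 2*x - 3.
∫_{-1}^{1} of each monomial x^k gives [2/(k+1) if k even, 0 if k odd]. Integrating term-by-term (or equivalently evaluating the antiderivative F(x) = 6*x^7/7 - x^6/2 - 8*x^5/5 - 5*x^4/4 + 11*x^3/3 + x^2 - 3*x at the endpoints):
  F(1) − F(−1) = -347/420 − (-283/420) = -16/105.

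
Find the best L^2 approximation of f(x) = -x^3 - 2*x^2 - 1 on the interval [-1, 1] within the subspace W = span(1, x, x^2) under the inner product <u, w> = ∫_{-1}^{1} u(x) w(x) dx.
g(x) = -2*x^2 - 3*x/5 - 1

The best approximation g ∈ W is the orthogonal projection of f onto W. Writing g = a_0 + a_1 x + a_2 x^2, the coefficients solve the normal equations G · a = b where
  G_{ij} = <φ_i, φ_j> and b_i = <f, φ_i>, with φ_0 = 1, φ_1 = x, φ_2 = x^2.
G =
  [2, 0, 2/3]
  [0, 2/3, 0]
  [2/3, 0, 2/5],
b = (-10/3, -2/5, -22/15).
Solving gives a_0 = -1, a_1 = -3/5, a_2 = -2, so
  g(x) = -2*x^2 - 3*x/5 - 1.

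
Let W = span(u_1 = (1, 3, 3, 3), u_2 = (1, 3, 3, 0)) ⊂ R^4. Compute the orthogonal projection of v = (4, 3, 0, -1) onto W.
proj_W(v) = (13/19, 39/19, 39/19, -1)

Set up U = [u_1 | ... | u_2] ∈ R^(4×2). The projector onto W = col(U) is P = U (U^T U)^(-1) U^T.
Compute U^T U =
  [28, 19]
  [19, 19],
and U^T v = (10, 13).
Solve U^T U · c = U^T v for the coefficients: c = (-1/3, 58/57). The projection is proj_W(v) = U c.
Check: (v - proj_W(v)) · u_1 = 0  (should be 0).
Check: (v - proj_W(v)) · u_2 = 0  (should be 0).
Result: proj_W(v) = (13/19, 39/19, 39/19, -1).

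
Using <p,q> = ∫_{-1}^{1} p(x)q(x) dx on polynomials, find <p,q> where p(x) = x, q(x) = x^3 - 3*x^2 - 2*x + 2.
<p,q> = -14/15

Expand the product: p(x)·q(x) = x^4 - 3*x^3 - 2*x^2 + 2*x.
∫_{-1}^{1} of each monomial x^k gives [2/(k+1) if k even, 0 if k odd]. Integrating term-by-term (or equivalently evaluating the antiderivative F(x) = x^5/5 - 3*x^4/4 - 2*x^3/3 + x^2 at the endpoints):
  F(1) − F(−1) = -13/60 − (43/60) = -14/15.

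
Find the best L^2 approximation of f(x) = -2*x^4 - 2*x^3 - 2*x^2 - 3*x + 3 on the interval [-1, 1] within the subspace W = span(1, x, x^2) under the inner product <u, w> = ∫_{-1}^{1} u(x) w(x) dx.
g(x) = -26*x^2/7 - 21*x/5 + 111/35

The best approximation g ∈ W is the orthogonal projection of f onto W. Writing g = a_0 + a_1 x + a_2 x^2, the coefficients solve the normal equations G · a = b where
  G_{ij} = <φ_i, φ_j> and b_i = <f, φ_i>, with φ_0 = 1, φ_1 = x, φ_2 = x^2.
G =
  [2, 0, 2/3]
  [0, 2/3, 0]
  [2/3, 0, 2/5],
b = (58/15, -14/5, 22/35).
Solving gives a_0 = 111/35, a_1 = -21/5, a_2 = -26/7, so
  g(x) = -26*x^2/7 - 21*x/5 + 111/35.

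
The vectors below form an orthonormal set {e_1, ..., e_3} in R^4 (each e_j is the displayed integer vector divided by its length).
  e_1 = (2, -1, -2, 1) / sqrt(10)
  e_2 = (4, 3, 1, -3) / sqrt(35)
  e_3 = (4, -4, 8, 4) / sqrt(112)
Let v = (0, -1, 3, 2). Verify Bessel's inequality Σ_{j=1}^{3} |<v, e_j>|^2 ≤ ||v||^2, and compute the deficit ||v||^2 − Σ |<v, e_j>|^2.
Σ |<v, e_j>|^2 = 27/2; ||v||^2 = 14; deficit = 1/2

Write each e_j = u_j / sqrt(<u_j, u_j>) where u_j is the displayed integer vector. Then <v, e_j> = <v, u_j> / sqrt(<u_j, u_j>), so |<v, e_j>|^2 = <v, u_j>^2 / <u_j, u_j>.
Coefficients: <v, e_1> = -3/sqrt(10), <v, e_2> = -6/sqrt(35), <v, e_3> = 36/sqrt(112).
Square and sum: Σ |<v, e_j>|^2 = 27/2.
Compute ||v||^2 = v·v = 14.
Deficit = 14 − 27/2 = 1/2 ≥ 0, confirming Bessel's inequality. (The deficit equals ||v − Σ <v,e_j> e_j||^2, the squared distance from v to span{e_j}.)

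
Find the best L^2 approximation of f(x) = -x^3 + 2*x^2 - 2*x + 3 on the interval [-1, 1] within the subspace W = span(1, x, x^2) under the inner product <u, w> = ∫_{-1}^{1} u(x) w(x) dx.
g(x) = 2*x^2 - 13*x/5 + 3

The best approximation g ∈ W is the orthogonal projection of f onto W. Writing g = a_0 + a_1 x + a_2 x^2, the coefficients solve the normal equations G · a = b where
  G_{ij} = <φ_i, φ_j> and b_i = <f, φ_i>, with φ_0 = 1, φ_1 = x, φ_2 = x^2.
G =
  [2, 0, 2/3]
  [0, 2/3, 0]
  [2/3, 0, 2/5],
b = (22/3, -26/15, 14/5).
Solving gives a_0 = 3, a_1 = -13/5, a_2 = 2, so
  g(x) = 2*x^2 - 13*x/5 + 3.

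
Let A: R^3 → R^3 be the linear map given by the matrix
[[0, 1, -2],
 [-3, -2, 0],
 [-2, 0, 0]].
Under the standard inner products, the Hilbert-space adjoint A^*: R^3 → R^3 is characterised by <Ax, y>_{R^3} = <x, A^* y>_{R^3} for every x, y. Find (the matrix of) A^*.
A^* = A^T =
[[0, -3, -2],
 [1, -2, 0],
 [-2, 0, 0]]

For real matrices with standard dot products, the defining identity <Ax, y> = <x, A^* y> gives (Ax)^T y = x^T (A^*) y, i.e. x^T A^T y = x^T (A^*) y. Since this holds for all x, y, we must have A^* = A^T. Therefore
A^* =
[[0, -3, -2],
 [1, -2, 0],
 [-2, 0, 0]].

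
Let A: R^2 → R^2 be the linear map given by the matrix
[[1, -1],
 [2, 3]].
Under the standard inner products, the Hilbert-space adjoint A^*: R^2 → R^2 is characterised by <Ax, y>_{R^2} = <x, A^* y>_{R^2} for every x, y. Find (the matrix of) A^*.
A^* = A^T =
[[1, 2],
 [-1, 3]]

For real matrices with standard dot products, the defining identity <Ax, y> = <x, A^* y> gives (Ax)^T y = x^T (A^*) y, i.e. x^T A^T y = x^T (A^*) y. Since this holds for all x, y, we must have A^* = A^T. Therefore
A^* =
[[1, 2],
 [-1, 3]].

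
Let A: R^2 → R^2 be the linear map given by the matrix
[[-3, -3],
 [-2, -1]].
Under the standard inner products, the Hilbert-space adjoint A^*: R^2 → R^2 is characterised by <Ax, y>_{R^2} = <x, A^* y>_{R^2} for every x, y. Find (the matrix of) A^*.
A^* = A^T =
[[-3, -2],
 [-3, -1]]

For real matrices with standard dot products, the defining identity <Ax, y> = <x, A^* y> gives (Ax)^T y = x^T (A^*) y, i.e. x^T A^T y = x^T (A^*) y. Since this holds for all x, y, we must have A^* = A^T. Therefore
A^* =
[[-3, -2],
 [-3, -1]].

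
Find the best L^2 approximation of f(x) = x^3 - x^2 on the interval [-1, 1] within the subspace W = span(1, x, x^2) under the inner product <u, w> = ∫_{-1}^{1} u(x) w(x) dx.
g(x) = -x^2 + 3*x/5

The best approximation g ∈ W is the orthogonal projection of f onto W. Writing g = a_0 + a_1 x + a_2 x^2, the coefficients solve the normal equations G · a = b where
  G_{ij} = <φ_i, φ_j> and b_i = <f, φ_i>, with φ_0 = 1, φ_1 = x, φ_2 = x^2.
G =
  [2, 0, 2/3]
  [0, 2/3, 0]
  [2/3, 0, 2/5],
b = (-2/3, 2/5, -2/5).
Solving gives a_0 = 0, a_1 = 3/5, a_2 = -1, so
  g(x) = -x^2 + 3*x/5.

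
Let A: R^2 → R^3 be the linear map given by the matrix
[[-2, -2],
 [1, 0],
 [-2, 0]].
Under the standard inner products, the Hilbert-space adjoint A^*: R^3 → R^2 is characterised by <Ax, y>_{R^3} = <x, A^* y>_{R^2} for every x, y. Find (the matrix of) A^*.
A^* = A^T =
[[-2, 1, -2],
 [-2, 0, 0]]

For real matrices with standard dot products, the defining identity <Ax, y> = <x, A^* y> gives (Ax)^T y = x^T (A^*) y, i.e. x^T A^T y = x^T (A^*) y. Since this holds for all x, y, we must have A^* = A^T. Therefore
A^* =
[[-2, 1, -2],
 [-2, 0, 0]].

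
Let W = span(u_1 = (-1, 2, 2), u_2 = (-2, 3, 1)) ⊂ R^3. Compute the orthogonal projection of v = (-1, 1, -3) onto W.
proj_W(v) = (-17/13, 10/13, -38/13)

Set up U = [u_1 | ... | u_2] ∈ R^(3×2). The projector onto W = col(U) is P = U (U^T U)^(-1) U^T.
Compute U^T U =
  [9, 10]
  [10, 14],
and U^T v = (-3, 2).
Solve U^T U · c = U^T v for the coefficients: c = (-31/13, 24/13). The projection is proj_W(v) = U c.
Check: (v - proj_W(v)) · u_1 = 0  (should be 0).
Check: (v - proj_W(v)) · u_2 = 0  (should be 0).
Result: proj_W(v) = (-17/13, 10/13, -38/13).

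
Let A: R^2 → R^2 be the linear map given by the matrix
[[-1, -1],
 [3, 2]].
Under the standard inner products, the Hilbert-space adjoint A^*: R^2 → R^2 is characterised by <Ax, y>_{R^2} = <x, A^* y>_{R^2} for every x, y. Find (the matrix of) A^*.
A^* = A^T =
[[-1, 3],
 [-1, 2]]

For real matrices with standard dot products, the defining identity <Ax, y> = <x, A^* y> gives (Ax)^T y = x^T (A^*) y, i.e. x^T A^T y = x^T (A^*) y. Since this holds for all x, y, we must have A^* = A^T. Therefore
A^* =
[[-1, 3],
 [-1, 2]].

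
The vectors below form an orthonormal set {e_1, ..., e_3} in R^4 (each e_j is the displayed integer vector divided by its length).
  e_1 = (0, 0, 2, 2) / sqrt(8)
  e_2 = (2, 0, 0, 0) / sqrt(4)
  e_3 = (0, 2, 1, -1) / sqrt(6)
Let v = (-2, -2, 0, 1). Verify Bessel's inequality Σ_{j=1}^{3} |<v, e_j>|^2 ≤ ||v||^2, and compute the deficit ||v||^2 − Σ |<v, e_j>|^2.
Σ |<v, e_j>|^2 = 26/3; ||v||^2 = 9; deficit = 1/3

Write each e_j = u_j / sqrt(<u_j, u_j>) where u_j is the displayed integer vector. Then <v, e_j> = <v, u_j> / sqrt(<u_j, u_j>), so |<v, e_j>|^2 = <v, u_j>^2 / <u_j, u_j>.
Coefficients: <v, e_1> = 2/sqrt(8), <v, e_2> = -4/sqrt(4), <v, e_3> = -5/sqrt(6).
Square and sum: Σ |<v, e_j>|^2 = 26/3.
Compute ||v||^2 = v·v = 9.
Deficit = 9 − 26/3 = 1/3 ≥ 0, confirming Bessel's inequality. (The deficit equals ||v − Σ <v,e_j> e_j||^2, the squared distance from v to span{e_j}.)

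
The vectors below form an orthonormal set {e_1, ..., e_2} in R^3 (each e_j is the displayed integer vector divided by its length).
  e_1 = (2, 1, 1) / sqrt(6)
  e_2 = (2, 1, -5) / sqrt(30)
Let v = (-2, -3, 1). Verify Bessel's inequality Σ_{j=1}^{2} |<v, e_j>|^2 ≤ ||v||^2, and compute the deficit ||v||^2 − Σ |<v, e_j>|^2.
Σ |<v, e_j>|^2 = 54/5; ||v||^2 = 14; deficit = 16/5

Write each e_j = u_j / sqrt(<u_j, u_j>) where u_j is the displayed integer vector. Then <v, e_j> = <v, u_j> / sqrt(<u_j, u_j>), so |<v, e_j>|^2 = <v, u_j>^2 / <u_j, u_j>.
Coefficients: <v, e_1> = -6/sqrt(6), <v, e_2> = -12/sqrt(30).
Square and sum: Σ |<v, e_j>|^2 = 54/5.
Compute ||v||^2 = v·v = 14.
Deficit = 14 − 54/5 = 16/5 ≥ 0, confirming Bessel's inequality. (The deficit equals ||v − Σ <v,e_j> e_j||^2, the squared distance from v to span{e_j}.)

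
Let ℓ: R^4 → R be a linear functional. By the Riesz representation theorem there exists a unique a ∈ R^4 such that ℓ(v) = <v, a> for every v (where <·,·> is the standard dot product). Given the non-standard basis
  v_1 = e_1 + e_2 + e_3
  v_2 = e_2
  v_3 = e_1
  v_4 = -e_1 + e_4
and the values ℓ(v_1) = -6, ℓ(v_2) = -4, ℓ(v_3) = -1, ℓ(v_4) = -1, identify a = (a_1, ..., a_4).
a = (-1, -4, -1, -2)

Write a = (a_1, ..., a_4) in the standard basis. For each basis vector v_i, ℓ(v_i) = <v_i, a> is a linear equation in the a_j's. Collect the n equations into a matrix system V a = ℓ, where row i of V is v_i (expressed in the standard basis). Since V is invertible (lower-triangular with 1s on the diagonal, up to permutation), solve by back-substitution:
  V =
[[1, 1, 1, 0],
 [0, 1, 0, 0],
 [1, 0, 0, 0],
 [-1, 0, 0, 1]]
  V a = (-6, -4, -1, -1)
Solving gives a = (-1, -4, -1, -2).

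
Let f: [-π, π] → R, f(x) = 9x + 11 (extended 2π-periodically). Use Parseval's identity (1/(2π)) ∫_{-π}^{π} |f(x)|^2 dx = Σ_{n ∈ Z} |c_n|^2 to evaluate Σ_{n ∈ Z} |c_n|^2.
Σ |c_n|^2 = 27π^2 + 121

Expand and integrate term by term over [-π, π]:
  ∫ (9x)^2 dx = 81·(2π^3/3); ∫ 2·9·(11)·x dx = 0 (odd integrand); ∫ 11^2 dx = 121·2π.
So (1/(2π)) ∫_{-π}^{π} (9x + 11)^2 dx = 81π^2/3 + 121 = 27π^2 + 121.
Parseval ⇒ Σ |c_n|^2 = 27π^2 + 121.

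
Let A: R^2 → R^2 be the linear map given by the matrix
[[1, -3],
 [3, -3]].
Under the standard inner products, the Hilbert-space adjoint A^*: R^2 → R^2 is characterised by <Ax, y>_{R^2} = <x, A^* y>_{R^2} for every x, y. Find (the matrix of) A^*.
A^* = A^T =
[[1, 3],
 [-3, -3]]

For real matrices with standard dot products, the defining identity <Ax, y> = <x, A^* y> gives (Ax)^T y = x^T (A^*) y, i.e. x^T A^T y = x^T (A^*) y. Since this holds for all x, y, we must have A^* = A^T. Therefore
A^* =
[[1, 3],
 [-3, -3]].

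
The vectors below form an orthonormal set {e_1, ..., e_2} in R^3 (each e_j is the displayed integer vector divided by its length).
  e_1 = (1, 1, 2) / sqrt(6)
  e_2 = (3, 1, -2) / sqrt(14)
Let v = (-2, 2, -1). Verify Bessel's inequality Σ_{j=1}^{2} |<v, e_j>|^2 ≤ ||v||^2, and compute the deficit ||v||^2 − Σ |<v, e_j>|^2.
Σ |<v, e_j>|^2 = 20/21; ||v||^2 = 9; deficit = 169/21

Write each e_j = u_j / sqrt(<u_j, u_j>) where u_j is the displayed integer vector. Then <v, e_j> = <v, u_j> / sqrt(<u_j, u_j>), so |<v, e_j>|^2 = <v, u_j>^2 / <u_j, u_j>.
Coefficients: <v, e_1> = -2/sqrt(6), <v, e_2> = -2/sqrt(14).
Square and sum: Σ |<v, e_j>|^2 = 20/21.
Compute ||v||^2 = v·v = 9.
Deficit = 9 − 20/21 = 169/21 ≥ 0, confirming Bessel's inequality. (The deficit equals ||v − Σ <v,e_j> e_j||^2, the squared distance from v to span{e_j}.)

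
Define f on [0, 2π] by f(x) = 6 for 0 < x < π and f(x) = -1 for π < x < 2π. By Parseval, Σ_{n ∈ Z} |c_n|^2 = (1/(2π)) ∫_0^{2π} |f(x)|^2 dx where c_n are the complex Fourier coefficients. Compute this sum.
Σ |c_n|^2 = 37/2

Parseval equates the L^2 energy of f (normalised by 1/(2π)) with the ℓ^2 sum of its Fourier coefficients: (1/(2π)) ∫_0^{2π} |f|^2 = Σ |c_n|^2.
Compute the left side: (1/(2π)) [∫_0^π 6^2 dx + ∫_π^{2π} (-1)^2 dx] = (1/(2π)) · (36π + 1π) = (36 + 1)/2 = 37/2.
So Σ_{n ∈ Z} |c_n|^2 = 37/2.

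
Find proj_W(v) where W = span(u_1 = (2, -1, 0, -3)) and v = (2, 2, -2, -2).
proj_W(v) = (8/7, -4/7, 0, -12/7)

Set up U = [u_1 | ... | u_1] ∈ R^(4×1). The projector onto W = col(U) is P = U (U^T U)^(-1) U^T.
Compute U^T U =
  [14],
and U^T v = (8).
Solve U^T U · c = U^T v for the coefficients: c = (4/7). The projection is proj_W(v) = U c.
Check: (v - proj_W(v)) · u_1 = 0  (should be 0).
Result: proj_W(v) = (8/7, -4/7, 0, -12/7).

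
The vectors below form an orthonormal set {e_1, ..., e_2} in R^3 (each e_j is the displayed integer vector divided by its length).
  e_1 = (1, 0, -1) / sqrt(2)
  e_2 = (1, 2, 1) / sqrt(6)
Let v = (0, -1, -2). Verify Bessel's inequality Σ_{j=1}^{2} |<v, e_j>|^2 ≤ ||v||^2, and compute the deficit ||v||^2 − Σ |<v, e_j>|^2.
Σ |<v, e_j>|^2 = 14/3; ||v||^2 = 5; deficit = 1/3

Write each e_j = u_j / sqrt(<u_j, u_j>) where u_j is the displayed integer vector. Then <v, e_j> = <v, u_j> / sqrt(<u_j, u_j>), so |<v, e_j>|^2 = <v, u_j>^2 / <u_j, u_j>.
Coefficients: <v, e_1> = 2/sqrt(2), <v, e_2> = -4/sqrt(6).
Square and sum: Σ |<v, e_j>|^2 = 14/3.
Compute ||v||^2 = v·v = 5.
Deficit = 5 − 14/3 = 1/3 ≥ 0, confirming Bessel's inequality. (The deficit equals ||v − Σ <v,e_j> e_j||^2, the squared distance from v to span{e_j}.)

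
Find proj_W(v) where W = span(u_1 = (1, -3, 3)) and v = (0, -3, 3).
proj_W(v) = (18/19, -54/19, 54/19)

Set up U = [u_1 | ... | u_1] ∈ R^(3×1). The projector onto W = col(U) is P = U (U^T U)^(-1) U^T.
Compute U^T U =
  [19],
and U^T v = (18).
Solve U^T U · c = U^T v for the coefficients: c = (18/19). The projection is proj_W(v) = U c.
Check: (v - proj_W(v)) · u_1 = 0  (should be 0).
Result: proj_W(v) = (18/19, -54/19, 54/19).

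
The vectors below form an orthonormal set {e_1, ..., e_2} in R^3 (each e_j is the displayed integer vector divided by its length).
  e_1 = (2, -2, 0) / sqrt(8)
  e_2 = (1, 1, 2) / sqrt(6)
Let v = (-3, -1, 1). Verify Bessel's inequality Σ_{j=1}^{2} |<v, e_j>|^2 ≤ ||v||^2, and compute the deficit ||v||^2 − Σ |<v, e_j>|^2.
Σ |<v, e_j>|^2 = 8/3; ||v||^2 = 11; deficit = 25/3

Write each e_j = u_j / sqrt(<u_j, u_j>) where u_j is the displayed integer vector. Then <v, e_j> = <v, u_j> / sqrt(<u_j, u_j>), so |<v, e_j>|^2 = <v, u_j>^2 / <u_j, u_j>.
Coefficients: <v, e_1> = -4/sqrt(8), <v, e_2> = -2/sqrt(6).
Square and sum: Σ |<v, e_j>|^2 = 8/3.
Compute ||v||^2 = v·v = 11.
Deficit = 11 − 8/3 = 25/3 ≥ 0, confirming Bessel's inequality. (The deficit equals ||v − Σ <v,e_j> e_j||^2, the squared distance from v to span{e_j}.)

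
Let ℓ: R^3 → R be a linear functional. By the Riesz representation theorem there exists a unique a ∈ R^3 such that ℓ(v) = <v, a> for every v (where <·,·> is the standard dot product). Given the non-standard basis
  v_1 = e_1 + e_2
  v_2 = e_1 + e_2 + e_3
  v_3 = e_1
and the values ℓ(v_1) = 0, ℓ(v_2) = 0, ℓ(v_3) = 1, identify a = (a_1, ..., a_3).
a = (1, -1, 0)

Write a = (a_1, ..., a_3) in the standard basis. For each basis vector v_i, ℓ(v_i) = <v_i, a> is a linear equation in the a_j's. Collect the n equations into a matrix system V a = ℓ, where row i of V is v_i (expressed in the standard basis). Since V is invertible (lower-triangular with 1s on the diagonal, up to permutation), solve by back-substitution:
  V =
[[1, 1, 0],
 [1, 1, 1],
 [1, 0, 0]]
  V a = (0, 0, 1)
Solving gives a = (1, -1, 0).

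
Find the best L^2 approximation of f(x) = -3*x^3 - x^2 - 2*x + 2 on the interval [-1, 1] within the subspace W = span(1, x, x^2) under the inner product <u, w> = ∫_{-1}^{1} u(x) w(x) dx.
g(x) = -x^2 - 19*x/5 + 2

The best approximation g ∈ W is the orthogonal projection of f onto W. Writing g = a_0 + a_1 x + a_2 x^2, the coefficients solve the normal equations G · a = b where
  G_{ij} = <φ_i, φ_j> and b_i = <f, φ_i>, with φ_0 = 1, φ_1 = x, φ_2 = x^2.
G =
  [2, 0, 2/3]
  [0, 2/3, 0]
  [2/3, 0, 2/5],
b = (10/3, -38/15, 14/15).
Solving gives a_0 = 2, a_1 = -19/5, a_2 = -1, so
  g(x) = -x^2 - 19*x/5 + 2.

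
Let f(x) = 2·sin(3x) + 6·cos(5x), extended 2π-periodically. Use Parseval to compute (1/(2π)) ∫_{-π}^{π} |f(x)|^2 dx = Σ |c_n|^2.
Σ |c_n|^2 = 20

Expand |f|^2 and use orthogonality of {sin(nx), cos(mx)} on [-π, π]:
  ∫_{-π}^{π} sin(nx)^2 dx = π, ∫ cos(mx)^2 dx = π, and cross terms integrate to 0.
So ∫_{-π}^{π} f(x)^2 dx = 2^2 · π + 6^2 · π = (4 + 36)π.
Divide by 2π: (4 + 36)/2 = 20.
By Parseval, this equals Σ |c_n|^2.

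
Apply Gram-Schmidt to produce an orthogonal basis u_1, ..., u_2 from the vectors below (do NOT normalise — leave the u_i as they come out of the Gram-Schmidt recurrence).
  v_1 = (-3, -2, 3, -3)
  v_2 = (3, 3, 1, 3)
Orthogonal basis:
  u_1 = (-3, -2, 3, -3)
  u_2 = (30/31, 51/31, 94/31, 30/31)

Apply the Gram-Schmidt recurrence
  u_1 = v_1
  u_i = v_i − Σ_{j<i} ((v_i · u_j) / (u_j · u_j)) · u_j.

Step by step this gives:
  u_1 = (-3, -2, 3, -3)
  u_2 = (30/31, 51/31, 94/31, 30/31)

Orthogonality check:
  u_2 · u_1 = 0 (should be 0)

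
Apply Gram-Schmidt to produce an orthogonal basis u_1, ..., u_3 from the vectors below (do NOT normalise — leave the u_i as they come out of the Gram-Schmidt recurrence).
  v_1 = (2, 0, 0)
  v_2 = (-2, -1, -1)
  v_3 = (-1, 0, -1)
Orthogonal basis:
  u_1 = (2, 0, 0)
  u_2 = (0, -1, -1)
  u_3 = (0, 1/2, -1/2)

Apply the Gram-Schmidt recurrence
  u_1 = v_1
  u_i = v_i − Σ_{j<i} ((v_i · u_j) / (u_j · u_j)) · u_j.

Step by step this gives:
  u_1 = (2, 0, 0)
  u_2 = (0, -1, -1)
  u_3 = (0, 1/2, -1/2)

Orthogonality check:
  u_2 · u_1 = 0 (should be 0)
  u_3 · u_1 = 0 (should be 0)
  u_3 · u_2 = 0 (should be 0)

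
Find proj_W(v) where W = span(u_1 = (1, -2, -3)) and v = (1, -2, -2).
proj_W(v) = (11/14, -11/7, -33/14)

Set up U = [u_1 | ... | u_1] ∈ R^(3×1). The projector onto W = col(U) is P = U (U^T U)^(-1) U^T.
Compute U^T U =
  [14],
and U^T v = (11).
Solve U^T U · c = U^T v for the coefficients: c = (11/14). The projection is proj_W(v) = U c.
Check: (v - proj_W(v)) · u_1 = 0  (should be 0).
Result: proj_W(v) = (11/14, -11/7, -33/14).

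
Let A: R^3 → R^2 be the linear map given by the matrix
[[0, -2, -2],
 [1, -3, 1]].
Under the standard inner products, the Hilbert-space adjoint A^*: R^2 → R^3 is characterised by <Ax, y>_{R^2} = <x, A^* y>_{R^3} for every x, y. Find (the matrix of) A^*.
A^* = A^T =
[[0, 1],
 [-2, -3],
 [-2, 1]]

For real matrices with standard dot products, the defining identity <Ax, y> = <x, A^* y> gives (Ax)^T y = x^T (A^*) y, i.e. x^T A^T y = x^T (A^*) y. Since this holds for all x, y, we must have A^* = A^T. Therefore
A^* =
[[0, 1],
 [-2, -3],
 [-2, 1]].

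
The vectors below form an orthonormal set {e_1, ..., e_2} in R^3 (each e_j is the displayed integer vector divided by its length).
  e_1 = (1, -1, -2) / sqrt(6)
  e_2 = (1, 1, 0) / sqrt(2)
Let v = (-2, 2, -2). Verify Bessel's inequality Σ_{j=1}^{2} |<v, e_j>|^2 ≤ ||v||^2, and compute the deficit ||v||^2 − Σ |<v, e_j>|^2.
Σ |<v, e_j>|^2 = 0; ||v||^2 = 12; deficit = 12

Write each e_j = u_j / sqrt(<u_j, u_j>) where u_j is the displayed integer vector. Then <v, e_j> = <v, u_j> / sqrt(<u_j, u_j>), so |<v, e_j>|^2 = <v, u_j>^2 / <u_j, u_j>.
Coefficients: <v, e_1> = 0/sqrt(6), <v, e_2> = 0/sqrt(2).
Square and sum: Σ |<v, e_j>|^2 = 0.
Compute ||v||^2 = v·v = 12.
Deficit = 12 − 0 = 12 ≥ 0, confirming Bessel's inequality. (The deficit equals ||v − Σ <v,e_j> e_j||^2, the squared distance from v to span{e_j}.)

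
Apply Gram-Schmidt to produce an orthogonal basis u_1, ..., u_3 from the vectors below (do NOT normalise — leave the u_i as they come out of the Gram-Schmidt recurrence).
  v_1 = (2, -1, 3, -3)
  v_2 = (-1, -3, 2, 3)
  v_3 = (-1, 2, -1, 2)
Orthogonal basis:
  u_1 = (2, -1, 3, -3)
  u_2 = (-19/23, -71/23, 52/23, 63/23)
  u_3 = (4/75, 86/75, 68/75, 14/25)

Apply the Gram-Schmidt recurrence
  u_1 = v_1
  u_i = v_i − Σ_{j<i} ((v_i · u_j) / (u_j · u_j)) · u_j.

Step by step this gives:
  u_1 = (2, -1, 3, -3)
  u_2 = (-19/23, -71/23, 52/23, 63/23)
  u_3 = (4/75, 86/75, 68/75, 14/25)

Orthogonality check:
  u_2 · u_1 = 0 (should be 0)
  u_3 · u_1 = 0 (should be 0)
  u_3 · u_2 = 0 (should be 0)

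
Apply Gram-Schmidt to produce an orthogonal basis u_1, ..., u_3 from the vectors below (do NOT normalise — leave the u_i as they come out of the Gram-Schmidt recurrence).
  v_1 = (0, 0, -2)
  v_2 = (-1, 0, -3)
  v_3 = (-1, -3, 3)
Orthogonal basis:
  u_1 = (0, 0, -2)
  u_2 = (-1, 0, 0)
  u_3 = (0, -3, 0)

Apply the Gram-Schmidt recurrence
  u_1 = v_1
  u_i = v_i − Σ_{j<i} ((v_i · u_j) / (u_j · u_j)) · u_j.

Step by step this gives:
  u_1 = (0, 0, -2)
  u_2 = (-1, 0, 0)
  u_3 = (0, -3, 0)

Orthogonality check:
  u_2 · u_1 = 0 (should be 0)
  u_3 · u_1 = 0 (should be 0)
  u_3 · u_2 = 0 (should be 0)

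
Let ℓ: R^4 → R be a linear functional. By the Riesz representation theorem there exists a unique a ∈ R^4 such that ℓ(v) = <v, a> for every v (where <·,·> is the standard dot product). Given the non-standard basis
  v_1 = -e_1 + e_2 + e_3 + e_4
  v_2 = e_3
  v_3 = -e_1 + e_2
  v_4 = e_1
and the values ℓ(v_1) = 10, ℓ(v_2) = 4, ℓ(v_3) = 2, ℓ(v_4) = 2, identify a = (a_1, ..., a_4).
a = (2, 4, 4, 4)

Write a = (a_1, ..., a_4) in the standard basis. For each basis vector v_i, ℓ(v_i) = <v_i, a> is a linear equation in the a_j's. Collect the n equations into a matrix system V a = ℓ, where row i of V is v_i (expressed in the standard basis). Since V is invertible (lower-triangular with 1s on the diagonal, up to permutation), solve by back-substitution:
  V =
[[-1, 1, 1, 1],
 [0, 0, 1, 0],
 [-1, 1, 0, 0],
 [1, 0, 0, 0]]
  V a = (10, 4, 2, 2)
Solving gives a = (2, 4, 4, 4).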